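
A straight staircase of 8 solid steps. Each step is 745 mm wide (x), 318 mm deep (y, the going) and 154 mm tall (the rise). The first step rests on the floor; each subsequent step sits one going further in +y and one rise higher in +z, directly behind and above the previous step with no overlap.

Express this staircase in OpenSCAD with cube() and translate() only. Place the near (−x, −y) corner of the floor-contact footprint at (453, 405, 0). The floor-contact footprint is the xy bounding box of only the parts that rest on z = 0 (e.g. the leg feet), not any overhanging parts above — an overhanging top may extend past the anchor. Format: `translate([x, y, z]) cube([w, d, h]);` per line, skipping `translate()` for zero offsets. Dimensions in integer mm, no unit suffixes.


translate([453, 405, 0]) cube([745, 318, 154]);
translate([453, 723, 154]) cube([745, 318, 154]);
translate([453, 1041, 308]) cube([745, 318, 154]);
translate([453, 1359, 462]) cube([745, 318, 154]);
translate([453, 1677, 616]) cube([745, 318, 154]);
translate([453, 1995, 770]) cube([745, 318, 154]);
translate([453, 2313, 924]) cube([745, 318, 154]);
translate([453, 2631, 1078]) cube([745, 318, 154]);


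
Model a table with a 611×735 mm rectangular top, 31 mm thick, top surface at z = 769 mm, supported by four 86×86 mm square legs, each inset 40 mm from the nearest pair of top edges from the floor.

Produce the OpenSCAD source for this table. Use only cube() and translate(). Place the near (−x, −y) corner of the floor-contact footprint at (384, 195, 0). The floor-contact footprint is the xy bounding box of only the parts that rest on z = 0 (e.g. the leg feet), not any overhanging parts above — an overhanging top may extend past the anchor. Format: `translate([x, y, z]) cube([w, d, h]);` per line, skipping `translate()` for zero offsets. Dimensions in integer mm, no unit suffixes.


// leg_h = 769 - 31 = 738
translate([344, 155, 738]) cube([611, 735, 31]);
translate([384, 195, 0]) cube([86, 86, 738]);
translate([829, 195, 0]) cube([86, 86, 738]);
translate([384, 764, 0]) cube([86, 86, 738]);
translate([829, 764, 0]) cube([86, 86, 738]);


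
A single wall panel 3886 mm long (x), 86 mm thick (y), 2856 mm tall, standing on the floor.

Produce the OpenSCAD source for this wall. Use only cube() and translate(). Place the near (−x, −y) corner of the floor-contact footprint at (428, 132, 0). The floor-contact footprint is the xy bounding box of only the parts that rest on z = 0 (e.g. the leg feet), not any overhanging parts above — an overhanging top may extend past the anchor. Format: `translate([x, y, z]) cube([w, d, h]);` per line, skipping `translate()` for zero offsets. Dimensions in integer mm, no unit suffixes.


translate([428, 132, 0]) cube([3886, 86, 2856]);


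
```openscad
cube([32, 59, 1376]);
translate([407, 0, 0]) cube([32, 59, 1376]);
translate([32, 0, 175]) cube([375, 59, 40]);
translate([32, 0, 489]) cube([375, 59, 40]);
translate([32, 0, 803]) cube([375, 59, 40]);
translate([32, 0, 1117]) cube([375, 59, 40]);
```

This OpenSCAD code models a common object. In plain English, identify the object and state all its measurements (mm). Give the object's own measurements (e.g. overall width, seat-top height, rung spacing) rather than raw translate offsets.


A straight ladder. Two 32×59 mm vertical rails, 1376 mm tall, stand 439 mm apart (outside-to-outside) with their front faces coplanar on the −y side. 4 rungs, each 59 mm deep and 40 mm tall, span between the inner faces of the rails, front faces flush with the rails. The lowest rung's underside is at z = 175 mm and rungs are spaced 314 mm apart (underside to underside).


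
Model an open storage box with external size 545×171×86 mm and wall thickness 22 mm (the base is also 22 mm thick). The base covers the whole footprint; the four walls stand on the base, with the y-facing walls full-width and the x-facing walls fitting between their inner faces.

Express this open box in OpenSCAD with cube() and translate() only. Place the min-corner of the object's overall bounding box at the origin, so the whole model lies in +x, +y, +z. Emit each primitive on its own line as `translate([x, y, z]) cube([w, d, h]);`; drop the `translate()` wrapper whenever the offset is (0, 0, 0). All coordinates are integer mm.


cube([545, 171, 22]);
translate([0, 0, 22]) cube([545, 22, 64]);
translate([0, 149, 22]) cube([545, 22, 64]);
translate([0, 22, 22]) cube([22, 127, 64]);
translate([523, 22, 22]) cube([22, 127, 64]);


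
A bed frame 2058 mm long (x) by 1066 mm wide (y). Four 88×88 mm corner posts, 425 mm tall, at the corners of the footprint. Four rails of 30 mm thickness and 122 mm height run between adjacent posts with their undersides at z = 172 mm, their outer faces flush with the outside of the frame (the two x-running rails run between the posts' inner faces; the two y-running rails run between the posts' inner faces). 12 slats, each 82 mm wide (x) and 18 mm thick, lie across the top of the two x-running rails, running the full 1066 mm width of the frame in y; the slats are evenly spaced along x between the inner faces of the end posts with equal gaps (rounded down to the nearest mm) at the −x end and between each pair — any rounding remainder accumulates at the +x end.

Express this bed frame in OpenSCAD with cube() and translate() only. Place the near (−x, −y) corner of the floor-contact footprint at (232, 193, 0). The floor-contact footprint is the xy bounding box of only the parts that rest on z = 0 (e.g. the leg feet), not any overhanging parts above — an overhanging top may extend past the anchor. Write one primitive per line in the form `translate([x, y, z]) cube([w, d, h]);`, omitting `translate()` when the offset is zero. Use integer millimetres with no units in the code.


// slat z = rail_z + rail_h = 172 + 122 = 294
// slat gap = ⌊(1882 − 12·82) / 13⌋ = 69
translate([232, 193, 0]) cube([88, 88, 425]);
translate([232, 1171, 0]) cube([88, 88, 425]);
translate([2202, 193, 0]) cube([88, 88, 425]);
translate([2202, 1171, 0]) cube([88, 88, 425]);
translate([320, 193, 172]) cube([1882, 30, 122]);
translate([320, 1229, 172]) cube([1882, 30, 122]);
translate([232, 281, 172]) cube([30, 890, 122]);
translate([2260, 281, 172]) cube([30, 890, 122]);
translate([389, 193, 294]) cube([82, 1066, 18]);
translate([540, 193, 294]) cube([82, 1066, 18]);
translate([691, 193, 294]) cube([82, 1066, 18]);
translate([842, 193, 294]) cube([82, 1066, 18]);
translate([993, 193, 294]) cube([82, 1066, 18]);
translate([1144, 193, 294]) cube([82, 1066, 18]);
translate([1295, 193, 294]) cube([82, 1066, 18]);
translate([1446, 193, 294]) cube([82, 1066, 18]);
translate([1597, 193, 294]) cube([82, 1066, 18]);
translate([1748, 193, 294]) cube([82, 1066, 18]);
translate([1899, 193, 294]) cube([82, 1066, 18]);
translate([2050, 193, 294]) cube([82, 1066, 18]);


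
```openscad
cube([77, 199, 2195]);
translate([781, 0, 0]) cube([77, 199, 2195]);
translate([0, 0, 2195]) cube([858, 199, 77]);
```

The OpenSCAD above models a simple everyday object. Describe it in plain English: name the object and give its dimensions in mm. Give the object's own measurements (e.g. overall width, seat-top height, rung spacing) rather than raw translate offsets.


A door frame. The clear opening is 704 mm wide and 2195 mm high. Two 77 mm wide jambs, 199 mm deep, stand either side of the opening from the floor to the top of the opening. A 77 mm thick head sits across the top of both jambs, spanning the full outside width of the frame.


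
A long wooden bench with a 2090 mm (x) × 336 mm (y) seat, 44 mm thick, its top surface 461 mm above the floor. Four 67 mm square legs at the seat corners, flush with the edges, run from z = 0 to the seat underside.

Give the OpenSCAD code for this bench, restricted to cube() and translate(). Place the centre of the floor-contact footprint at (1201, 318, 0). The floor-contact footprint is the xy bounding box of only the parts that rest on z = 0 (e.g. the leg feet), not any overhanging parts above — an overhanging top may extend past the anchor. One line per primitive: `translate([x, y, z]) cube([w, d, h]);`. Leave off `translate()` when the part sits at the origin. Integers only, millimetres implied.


// leg_h = 461 − 44 = 417
translate([156, 150, 417]) cube([2090, 336, 44]);
translate([156, 150, 0]) cube([67, 67, 417]);
translate([156, 419, 0]) cube([67, 67, 417]);
translate([2179, 150, 0]) cube([67, 67, 417]);
translate([2179, 419, 0]) cube([67, 67, 417]);


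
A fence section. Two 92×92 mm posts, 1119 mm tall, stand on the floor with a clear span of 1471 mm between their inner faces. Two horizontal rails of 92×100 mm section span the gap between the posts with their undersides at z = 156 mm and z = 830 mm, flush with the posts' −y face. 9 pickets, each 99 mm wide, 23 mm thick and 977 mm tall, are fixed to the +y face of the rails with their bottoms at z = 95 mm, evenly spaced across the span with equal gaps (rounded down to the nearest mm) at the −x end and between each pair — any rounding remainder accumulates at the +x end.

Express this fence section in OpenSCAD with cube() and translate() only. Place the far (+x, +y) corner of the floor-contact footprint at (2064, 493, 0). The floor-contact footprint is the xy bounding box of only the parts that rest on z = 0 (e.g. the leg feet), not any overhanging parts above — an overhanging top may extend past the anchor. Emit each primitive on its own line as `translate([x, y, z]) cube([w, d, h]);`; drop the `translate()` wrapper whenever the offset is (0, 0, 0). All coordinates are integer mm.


translate([409, 401, 0]) cube([92, 92, 1119]);
translate([1972, 401, 0]) cube([92, 92, 1119]);
translate([501, 401, 156]) cube([1471, 92, 100]);
translate([501, 401, 830]) cube([1471, 92, 100]);
translate([559, 493, 95]) cube([99, 23, 977]);
translate([716, 493, 95]) cube([99, 23, 977]);
translate([873, 493, 95]) cube([99, 23, 977]);
translate([1030, 493, 95]) cube([99, 23, 977]);
translate([1187, 493, 95]) cube([99, 23, 977]);
translate([1344, 493, 95]) cube([99, 23, 977]);
translate([1501, 493, 95]) cube([99, 23, 977]);
translate([1658, 493, 95]) cube([99, 23, 977]);
translate([1815, 493, 95]) cube([99, 23, 977]);


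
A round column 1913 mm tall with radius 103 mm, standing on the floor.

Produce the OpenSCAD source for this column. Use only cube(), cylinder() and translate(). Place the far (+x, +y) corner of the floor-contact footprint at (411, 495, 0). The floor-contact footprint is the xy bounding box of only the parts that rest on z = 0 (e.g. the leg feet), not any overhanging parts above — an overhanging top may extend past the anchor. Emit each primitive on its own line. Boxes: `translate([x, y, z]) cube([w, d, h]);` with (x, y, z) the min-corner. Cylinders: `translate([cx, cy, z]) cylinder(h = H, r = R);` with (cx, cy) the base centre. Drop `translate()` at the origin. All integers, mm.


translate([308, 392, 0]) cylinder(h = 1913, r = 103);


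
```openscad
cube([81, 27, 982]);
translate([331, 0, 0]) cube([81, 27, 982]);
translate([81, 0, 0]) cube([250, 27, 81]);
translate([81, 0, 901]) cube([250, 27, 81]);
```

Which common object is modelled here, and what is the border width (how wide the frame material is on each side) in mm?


A picture frame. The border width is 81 mm.

Four thin pieces enclosing a rectangular opening — a picture frame. The two full-height stiles are 982 mm tall; the top rail sits at z = 901 and is 81 mm tall, so the border above the opening is 982 − 901 = 81 mm, matching the stile x-width.


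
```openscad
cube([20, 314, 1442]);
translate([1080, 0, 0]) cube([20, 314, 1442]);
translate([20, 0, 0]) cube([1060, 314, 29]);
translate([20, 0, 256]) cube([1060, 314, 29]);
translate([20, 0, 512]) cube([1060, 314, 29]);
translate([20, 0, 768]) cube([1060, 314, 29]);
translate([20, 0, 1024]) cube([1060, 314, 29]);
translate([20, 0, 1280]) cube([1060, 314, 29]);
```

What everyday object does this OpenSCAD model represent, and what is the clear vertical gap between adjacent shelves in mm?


A bookshelf. The clear shelf gap is 227 mm.

Two tall side panels with 6 horizontal boards between them — a bookshelf. The first two shelf undersides are at z = 0 and z = 256; with shelf thickness 29, the clear gap is 256 − 0 − 29 = 227 mm.


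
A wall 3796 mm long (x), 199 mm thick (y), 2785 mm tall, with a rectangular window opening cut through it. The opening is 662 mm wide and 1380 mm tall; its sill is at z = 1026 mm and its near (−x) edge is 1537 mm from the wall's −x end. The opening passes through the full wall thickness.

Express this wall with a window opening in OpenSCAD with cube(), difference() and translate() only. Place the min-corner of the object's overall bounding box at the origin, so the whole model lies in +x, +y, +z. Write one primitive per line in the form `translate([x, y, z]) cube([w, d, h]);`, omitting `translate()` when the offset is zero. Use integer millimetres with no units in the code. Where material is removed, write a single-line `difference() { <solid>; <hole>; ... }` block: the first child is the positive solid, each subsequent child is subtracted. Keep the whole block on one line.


difference() { cube([3796, 199, 2785]); translate([1537, 0, 1026]) cube([662, 199, 1380]); }


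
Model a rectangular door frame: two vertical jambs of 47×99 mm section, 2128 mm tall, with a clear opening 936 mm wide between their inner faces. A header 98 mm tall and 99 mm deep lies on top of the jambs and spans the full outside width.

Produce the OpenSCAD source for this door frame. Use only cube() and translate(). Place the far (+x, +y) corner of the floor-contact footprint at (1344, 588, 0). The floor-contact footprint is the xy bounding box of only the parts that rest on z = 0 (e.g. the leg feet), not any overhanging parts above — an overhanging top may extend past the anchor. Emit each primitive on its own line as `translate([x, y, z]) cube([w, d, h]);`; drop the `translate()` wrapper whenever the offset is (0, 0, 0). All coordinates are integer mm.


translate([314, 489, 0]) cube([47, 99, 2128]);
translate([1297, 489, 0]) cube([47, 99, 2128]);
translate([314, 489, 2128]) cube([1030, 99, 98]);


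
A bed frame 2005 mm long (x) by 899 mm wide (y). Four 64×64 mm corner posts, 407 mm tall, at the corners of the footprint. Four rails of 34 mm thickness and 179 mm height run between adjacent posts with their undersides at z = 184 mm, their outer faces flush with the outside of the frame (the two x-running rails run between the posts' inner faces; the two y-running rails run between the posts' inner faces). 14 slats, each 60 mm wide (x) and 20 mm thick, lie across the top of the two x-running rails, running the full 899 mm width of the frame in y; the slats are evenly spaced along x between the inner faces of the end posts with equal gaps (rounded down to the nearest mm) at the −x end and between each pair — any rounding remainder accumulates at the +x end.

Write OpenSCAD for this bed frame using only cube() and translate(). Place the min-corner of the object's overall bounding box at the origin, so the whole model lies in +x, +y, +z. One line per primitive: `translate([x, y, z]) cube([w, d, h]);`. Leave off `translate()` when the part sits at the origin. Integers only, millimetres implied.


cube([64, 64, 407]);
translate([0, 835, 0]) cube([64, 64, 407]);
translate([1941, 0, 0]) cube([64, 64, 407]);
translate([1941, 835, 0]) cube([64, 64, 407]);
translate([64, 0, 184]) cube([1877, 34, 179]);
translate([64, 865, 184]) cube([1877, 34, 179]);
translate([0, 64, 184]) cube([34, 771, 179]);
translate([1971, 64, 184]) cube([34, 771, 179]);
translate([133, 0, 363]) cube([60, 899, 20]);
translate([262, 0, 363]) cube([60, 899, 20]);
translate([391, 0, 363]) cube([60, 899, 20]);
translate([520, 0, 363]) cube([60, 899, 20]);
translate([649, 0, 363]) cube([60, 899, 20]);
translate([778, 0, 363]) cube([60, 899, 20]);
translate([907, 0, 363]) cube([60, 899, 20]);
translate([1036, 0, 363]) cube([60, 899, 20]);
translate([1165, 0, 363]) cube([60, 899, 20]);
translate([1294, 0, 363]) cube([60, 899, 20]);
translate([1423, 0, 363]) cube([60, 899, 20]);
translate([1552, 0, 363]) cube([60, 899, 20]);
translate([1681, 0, 363]) cube([60, 899, 20]);
translate([1810, 0, 363]) cube([60, 899, 20]);


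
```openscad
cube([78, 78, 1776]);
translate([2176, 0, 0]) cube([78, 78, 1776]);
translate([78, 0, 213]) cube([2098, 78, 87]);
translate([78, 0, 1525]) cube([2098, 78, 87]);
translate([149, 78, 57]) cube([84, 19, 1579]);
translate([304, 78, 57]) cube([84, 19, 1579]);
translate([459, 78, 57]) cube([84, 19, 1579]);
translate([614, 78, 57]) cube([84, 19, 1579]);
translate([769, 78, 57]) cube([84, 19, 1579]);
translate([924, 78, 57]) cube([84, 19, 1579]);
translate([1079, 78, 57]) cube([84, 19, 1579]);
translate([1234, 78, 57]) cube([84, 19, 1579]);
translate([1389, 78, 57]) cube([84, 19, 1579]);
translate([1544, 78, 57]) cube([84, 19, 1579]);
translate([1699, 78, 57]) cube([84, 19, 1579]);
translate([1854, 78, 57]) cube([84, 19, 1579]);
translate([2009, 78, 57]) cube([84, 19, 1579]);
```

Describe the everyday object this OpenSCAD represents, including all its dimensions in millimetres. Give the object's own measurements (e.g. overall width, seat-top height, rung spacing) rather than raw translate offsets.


A fence section. Two 78×78 mm posts, 1776 mm tall, stand on the floor with a clear span of 2098 mm between their inner faces. Two horizontal rails of 78×87 mm section span the gap between the posts with their undersides at z = 213 mm and z = 1525 mm, flush with the posts' −y face. 13 pickets, each 84 mm wide, 19 mm thick and 1579 mm tall, are fixed to the +y face of the rails with their bottoms at z = 57 mm, spaced across the span with a 71 mm gap after the −x post and between neighbouring pickets, with 83 mm left before the +x post.


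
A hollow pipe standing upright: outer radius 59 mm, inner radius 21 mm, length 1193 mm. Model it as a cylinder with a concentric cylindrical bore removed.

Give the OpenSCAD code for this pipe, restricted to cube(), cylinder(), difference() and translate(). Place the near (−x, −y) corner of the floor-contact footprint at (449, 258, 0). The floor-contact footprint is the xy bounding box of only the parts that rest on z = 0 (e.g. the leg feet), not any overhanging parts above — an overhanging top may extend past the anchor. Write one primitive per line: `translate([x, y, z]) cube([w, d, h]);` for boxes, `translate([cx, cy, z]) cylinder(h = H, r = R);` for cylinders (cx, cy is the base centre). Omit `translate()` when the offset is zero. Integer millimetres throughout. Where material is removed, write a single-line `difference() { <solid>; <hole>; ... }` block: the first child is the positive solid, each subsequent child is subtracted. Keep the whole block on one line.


difference() { translate([508, 317, 0]) cylinder(h = 1193, r = 59); translate([508, 317, 0]) cylinder(h = 1193, r = 21); }


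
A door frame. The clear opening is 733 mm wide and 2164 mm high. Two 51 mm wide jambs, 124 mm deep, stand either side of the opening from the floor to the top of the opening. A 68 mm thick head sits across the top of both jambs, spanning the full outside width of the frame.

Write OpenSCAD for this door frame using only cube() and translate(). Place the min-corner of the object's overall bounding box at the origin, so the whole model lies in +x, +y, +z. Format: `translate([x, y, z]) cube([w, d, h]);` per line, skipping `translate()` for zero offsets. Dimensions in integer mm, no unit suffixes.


cube([51, 124, 2164]);
translate([784, 0, 0]) cube([51, 124, 2164]);
translate([0, 0, 2164]) cube([835, 124, 68]);


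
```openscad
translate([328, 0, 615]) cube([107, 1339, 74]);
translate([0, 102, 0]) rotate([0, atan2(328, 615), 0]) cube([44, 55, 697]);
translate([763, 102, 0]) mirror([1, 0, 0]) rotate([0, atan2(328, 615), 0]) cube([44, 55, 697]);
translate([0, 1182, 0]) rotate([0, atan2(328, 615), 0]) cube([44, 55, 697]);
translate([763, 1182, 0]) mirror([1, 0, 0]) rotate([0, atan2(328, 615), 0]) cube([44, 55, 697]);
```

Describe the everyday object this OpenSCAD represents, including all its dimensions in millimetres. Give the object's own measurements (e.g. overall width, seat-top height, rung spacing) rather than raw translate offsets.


A sawhorse. A 107×1339×74 mm beam (x, y, z) sits on two A-frame leg pairs. Each pair is two raked legs of 44×55 mm section (55 mm along y) splaying symmetrically in x. Each leg rises 615 mm vertically over 328 mm of horizontal reach and is 697 mm long along its own axis. Every leg's outer bottom edge rests on the floor and its outer top edge meets a bottom edge of the beam — the left legs (tilting toward +x) meet the beam's −x bottom edge, the right legs (their mirror images, tilting toward −x) meet its +x bottom edge — so the leg tops tuck under the beam, the beam's underside is 615 mm above the floor, and the feet are 763 mm apart outside-to-outside with the beam centred between them. The two leg pairs are set in 102 mm from either end of the beam.


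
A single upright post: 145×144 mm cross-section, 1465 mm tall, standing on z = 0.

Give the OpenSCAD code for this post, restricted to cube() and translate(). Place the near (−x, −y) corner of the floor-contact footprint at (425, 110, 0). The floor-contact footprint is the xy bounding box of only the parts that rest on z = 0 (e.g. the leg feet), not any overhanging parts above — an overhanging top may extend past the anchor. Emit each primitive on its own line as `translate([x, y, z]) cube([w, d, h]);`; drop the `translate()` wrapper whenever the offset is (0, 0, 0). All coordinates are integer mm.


translate([425, 110, 0]) cube([145, 144, 1465]);


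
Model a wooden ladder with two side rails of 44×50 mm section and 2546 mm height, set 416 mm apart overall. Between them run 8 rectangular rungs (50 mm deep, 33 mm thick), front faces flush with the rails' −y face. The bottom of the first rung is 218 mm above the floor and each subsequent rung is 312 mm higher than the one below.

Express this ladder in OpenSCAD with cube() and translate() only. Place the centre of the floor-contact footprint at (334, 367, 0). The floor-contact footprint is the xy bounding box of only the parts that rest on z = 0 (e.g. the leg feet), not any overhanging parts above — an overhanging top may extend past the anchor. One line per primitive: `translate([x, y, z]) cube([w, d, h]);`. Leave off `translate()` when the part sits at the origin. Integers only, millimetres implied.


translate([126, 342, 0]) cube([44, 50, 2546]);
translate([498, 342, 0]) cube([44, 50, 2546]);
translate([170, 342, 218]) cube([328, 50, 33]);
translate([170, 342, 530]) cube([328, 50, 33]);
translate([170, 342, 842]) cube([328, 50, 33]);
translate([170, 342, 1154]) cube([328, 50, 33]);
translate([170, 342, 1466]) cube([328, 50, 33]);
translate([170, 342, 1778]) cube([328, 50, 33]);
translate([170, 342, 2090]) cube([328, 50, 33]);
translate([170, 342, 2402]) cube([328, 50, 33]);


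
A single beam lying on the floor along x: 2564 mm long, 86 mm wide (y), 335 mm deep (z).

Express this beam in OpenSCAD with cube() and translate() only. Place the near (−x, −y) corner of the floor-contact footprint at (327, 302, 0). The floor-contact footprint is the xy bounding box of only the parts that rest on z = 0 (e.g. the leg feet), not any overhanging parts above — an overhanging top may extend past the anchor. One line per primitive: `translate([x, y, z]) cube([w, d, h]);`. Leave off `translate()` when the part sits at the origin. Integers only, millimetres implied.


translate([327, 302, 0]) cube([2564, 86, 335]);


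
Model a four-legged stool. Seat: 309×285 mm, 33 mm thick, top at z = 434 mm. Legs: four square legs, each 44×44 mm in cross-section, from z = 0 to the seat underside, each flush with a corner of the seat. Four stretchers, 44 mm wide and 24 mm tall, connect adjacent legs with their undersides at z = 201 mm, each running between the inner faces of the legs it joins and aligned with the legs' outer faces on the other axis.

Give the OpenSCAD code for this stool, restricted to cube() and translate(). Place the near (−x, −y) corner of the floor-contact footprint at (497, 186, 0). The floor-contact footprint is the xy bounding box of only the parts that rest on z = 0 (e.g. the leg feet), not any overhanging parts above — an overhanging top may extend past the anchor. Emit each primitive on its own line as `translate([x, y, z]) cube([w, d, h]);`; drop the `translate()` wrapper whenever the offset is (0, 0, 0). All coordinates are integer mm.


// leg_h = 434 - 33 = 401
// stretcher span = 309 - 2*44 = 221
translate([497, 186, 401]) cube([309, 285, 33]);
translate([497, 186, 0]) cube([44, 44, 401]);
translate([762, 186, 0]) cube([44, 44, 401]);
translate([497, 427, 0]) cube([44, 44, 401]);
translate([762, 427, 0]) cube([44, 44, 401]);
translate([541, 186, 201]) cube([221, 44, 24]);
translate([541, 427, 201]) cube([221, 44, 24]);
translate([497, 230, 201]) cube([44, 197, 24]);
translate([762, 230, 201]) cube([44, 197, 24]);


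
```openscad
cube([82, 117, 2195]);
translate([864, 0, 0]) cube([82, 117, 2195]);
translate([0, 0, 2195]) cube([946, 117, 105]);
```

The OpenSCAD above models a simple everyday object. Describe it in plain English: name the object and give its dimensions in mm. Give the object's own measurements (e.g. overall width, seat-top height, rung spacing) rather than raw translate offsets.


A door frame. The clear opening is 782 mm wide and 2195 mm high. Two 82 mm wide jambs, 117 mm deep, stand either side of the opening from the floor to the top of the opening. A 105 mm thick head sits across the top of both jambs, spanning the full outside width of the frame.


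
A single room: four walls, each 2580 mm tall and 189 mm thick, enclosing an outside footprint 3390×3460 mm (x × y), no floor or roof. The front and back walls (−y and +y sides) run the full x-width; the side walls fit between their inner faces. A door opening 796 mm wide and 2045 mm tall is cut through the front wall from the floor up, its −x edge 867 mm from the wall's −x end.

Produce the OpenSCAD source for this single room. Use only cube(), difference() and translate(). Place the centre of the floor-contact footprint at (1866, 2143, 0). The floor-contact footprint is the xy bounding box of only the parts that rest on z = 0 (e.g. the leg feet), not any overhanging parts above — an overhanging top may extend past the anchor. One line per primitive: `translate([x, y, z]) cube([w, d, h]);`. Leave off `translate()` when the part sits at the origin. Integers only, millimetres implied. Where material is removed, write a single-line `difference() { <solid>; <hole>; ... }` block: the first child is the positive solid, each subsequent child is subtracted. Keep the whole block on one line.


difference() { translate([171, 413, 0]) cube([3390, 189, 2580]); translate([1038, 413, 0]) cube([796, 189, 2045]); }
translate([171, 3684, 0]) cube([3390, 189, 2580]);
translate([171, 602, 0]) cube([189, 3082, 2580]);
translate([3372, 602, 0]) cube([189, 3082, 2580]);


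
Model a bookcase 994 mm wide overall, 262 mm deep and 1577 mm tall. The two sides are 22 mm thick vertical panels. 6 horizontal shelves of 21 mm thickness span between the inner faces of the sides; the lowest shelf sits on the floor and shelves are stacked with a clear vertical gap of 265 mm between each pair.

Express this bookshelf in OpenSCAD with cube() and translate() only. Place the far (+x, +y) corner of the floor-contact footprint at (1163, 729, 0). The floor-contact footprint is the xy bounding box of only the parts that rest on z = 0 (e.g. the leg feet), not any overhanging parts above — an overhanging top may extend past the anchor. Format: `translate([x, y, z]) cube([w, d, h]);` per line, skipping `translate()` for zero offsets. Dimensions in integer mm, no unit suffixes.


translate([169, 467, 0]) cube([22, 262, 1577]);
translate([1141, 467, 0]) cube([22, 262, 1577]);
translate([191, 467, 0]) cube([950, 262, 21]);
translate([191, 467, 286]) cube([950, 262, 21]);
translate([191, 467, 572]) cube([950, 262, 21]);
translate([191, 467, 858]) cube([950, 262, 21]);
translate([191, 467, 1144]) cube([950, 262, 21]);
translate([191, 467, 1430]) cube([950, 262, 21]);


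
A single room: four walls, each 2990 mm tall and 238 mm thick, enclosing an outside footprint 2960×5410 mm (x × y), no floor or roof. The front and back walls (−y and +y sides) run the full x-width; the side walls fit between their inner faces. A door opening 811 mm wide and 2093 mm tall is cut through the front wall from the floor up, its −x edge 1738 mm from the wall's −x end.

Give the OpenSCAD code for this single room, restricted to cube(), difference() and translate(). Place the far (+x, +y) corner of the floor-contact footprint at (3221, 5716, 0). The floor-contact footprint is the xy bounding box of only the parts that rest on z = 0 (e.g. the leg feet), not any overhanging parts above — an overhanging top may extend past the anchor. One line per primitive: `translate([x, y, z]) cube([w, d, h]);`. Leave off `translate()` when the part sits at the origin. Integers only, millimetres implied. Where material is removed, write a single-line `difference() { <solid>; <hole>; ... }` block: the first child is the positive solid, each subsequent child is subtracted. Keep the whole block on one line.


difference() { translate([261, 306, 0]) cube([2960, 238, 2990]); translate([1999, 306, 0]) cube([811, 238, 2093]); }
translate([261, 5478, 0]) cube([2960, 238, 2990]);
translate([261, 544, 0]) cube([238, 4934, 2990]);
translate([2983, 544, 0]) cube([238, 4934, 2990]);


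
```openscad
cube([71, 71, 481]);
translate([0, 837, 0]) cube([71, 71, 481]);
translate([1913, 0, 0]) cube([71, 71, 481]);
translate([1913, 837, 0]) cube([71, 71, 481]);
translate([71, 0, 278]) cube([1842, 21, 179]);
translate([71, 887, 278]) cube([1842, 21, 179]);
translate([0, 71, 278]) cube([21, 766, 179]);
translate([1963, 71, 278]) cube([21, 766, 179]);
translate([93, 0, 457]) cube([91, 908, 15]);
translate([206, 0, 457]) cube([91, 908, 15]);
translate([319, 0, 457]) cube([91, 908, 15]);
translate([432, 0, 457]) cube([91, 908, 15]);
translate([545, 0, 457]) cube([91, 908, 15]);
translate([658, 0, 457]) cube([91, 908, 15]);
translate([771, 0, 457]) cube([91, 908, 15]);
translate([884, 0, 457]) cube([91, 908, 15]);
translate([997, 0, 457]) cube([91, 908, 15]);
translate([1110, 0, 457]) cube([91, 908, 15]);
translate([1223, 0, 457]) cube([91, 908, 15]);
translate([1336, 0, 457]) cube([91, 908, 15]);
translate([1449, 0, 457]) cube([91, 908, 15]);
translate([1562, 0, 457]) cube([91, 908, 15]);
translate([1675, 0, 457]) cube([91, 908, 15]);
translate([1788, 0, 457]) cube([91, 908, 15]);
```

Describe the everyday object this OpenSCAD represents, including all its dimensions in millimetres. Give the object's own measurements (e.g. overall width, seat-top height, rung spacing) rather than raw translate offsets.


A bed frame 1984 mm long (x) by 908 mm wide (y). Four 71×71 mm corner posts, 481 mm tall, at the corners of the footprint. Four rails of 21 mm thickness and 179 mm height run between adjacent posts with their undersides at z = 278 mm, their outer faces flush with the outside of the frame (the two x-running rails run between the posts' inner faces; the two y-running rails run between the posts' inner faces). 16 slats, each 91 mm wide (x) and 15 mm thick, lie across the top of the two x-running rails, running the full 908 mm width of the frame in y; along x they sit between the end posts with a 22 mm gap after the −x posts and between neighbouring slats, leaving 34 mm before the +x posts.


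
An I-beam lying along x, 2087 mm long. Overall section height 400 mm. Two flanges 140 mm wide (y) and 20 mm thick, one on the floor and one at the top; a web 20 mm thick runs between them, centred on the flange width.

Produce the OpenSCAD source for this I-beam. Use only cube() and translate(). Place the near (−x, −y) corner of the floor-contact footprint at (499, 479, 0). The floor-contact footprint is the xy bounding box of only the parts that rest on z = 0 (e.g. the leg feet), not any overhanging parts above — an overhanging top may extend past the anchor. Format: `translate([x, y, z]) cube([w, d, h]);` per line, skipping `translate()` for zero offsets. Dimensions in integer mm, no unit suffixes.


translate([499, 479, 0]) cube([2087, 140, 20]);
translate([499, 539, 20]) cube([2087, 20, 360]);
translate([499, 479, 380]) cube([2087, 140, 20]);


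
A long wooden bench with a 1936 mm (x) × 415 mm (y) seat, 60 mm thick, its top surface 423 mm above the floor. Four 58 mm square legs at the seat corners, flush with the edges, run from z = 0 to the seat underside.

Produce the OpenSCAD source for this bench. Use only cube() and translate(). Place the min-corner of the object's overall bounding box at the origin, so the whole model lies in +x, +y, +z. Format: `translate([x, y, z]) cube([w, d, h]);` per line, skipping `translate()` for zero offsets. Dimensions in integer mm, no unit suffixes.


translate([0, 0, 363]) cube([1936, 415, 60]);
cube([58, 58, 363]);
translate([0, 357, 0]) cube([58, 58, 363]);
translate([1878, 0, 0]) cube([58, 58, 363]);
translate([1878, 357, 0]) cube([58, 58, 363]);


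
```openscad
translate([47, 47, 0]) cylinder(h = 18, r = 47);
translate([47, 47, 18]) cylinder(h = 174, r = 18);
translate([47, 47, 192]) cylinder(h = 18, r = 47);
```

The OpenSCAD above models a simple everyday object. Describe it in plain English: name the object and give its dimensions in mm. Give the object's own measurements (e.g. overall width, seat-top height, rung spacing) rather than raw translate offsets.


A spool: two coaxial disc flanges of radius 47 mm and thickness 18 mm, joined by a core cylinder of radius 18 mm and height 174 mm. The lower flange rests on z = 0 and the three cylinders share a vertical axis.


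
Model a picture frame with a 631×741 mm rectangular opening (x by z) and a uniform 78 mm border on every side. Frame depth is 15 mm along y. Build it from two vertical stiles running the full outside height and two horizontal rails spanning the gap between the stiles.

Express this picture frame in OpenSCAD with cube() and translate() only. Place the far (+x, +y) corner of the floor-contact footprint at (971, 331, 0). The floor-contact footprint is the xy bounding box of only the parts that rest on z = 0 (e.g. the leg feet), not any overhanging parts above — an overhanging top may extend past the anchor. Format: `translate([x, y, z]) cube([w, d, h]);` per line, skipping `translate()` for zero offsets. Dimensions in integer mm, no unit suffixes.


translate([184, 316, 0]) cube([78, 15, 897]);
translate([893, 316, 0]) cube([78, 15, 897]);
translate([262, 316, 0]) cube([631, 15, 78]);
translate([262, 316, 819]) cube([631, 15, 78]);


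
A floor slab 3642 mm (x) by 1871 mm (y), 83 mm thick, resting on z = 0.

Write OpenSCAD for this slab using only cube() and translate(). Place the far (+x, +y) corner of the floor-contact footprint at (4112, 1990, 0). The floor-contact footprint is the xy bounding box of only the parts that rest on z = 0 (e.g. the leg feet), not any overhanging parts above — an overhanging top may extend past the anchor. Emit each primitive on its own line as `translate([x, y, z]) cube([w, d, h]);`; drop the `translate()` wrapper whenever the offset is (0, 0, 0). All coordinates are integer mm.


translate([470, 119, 0]) cube([3642, 1871, 83]);


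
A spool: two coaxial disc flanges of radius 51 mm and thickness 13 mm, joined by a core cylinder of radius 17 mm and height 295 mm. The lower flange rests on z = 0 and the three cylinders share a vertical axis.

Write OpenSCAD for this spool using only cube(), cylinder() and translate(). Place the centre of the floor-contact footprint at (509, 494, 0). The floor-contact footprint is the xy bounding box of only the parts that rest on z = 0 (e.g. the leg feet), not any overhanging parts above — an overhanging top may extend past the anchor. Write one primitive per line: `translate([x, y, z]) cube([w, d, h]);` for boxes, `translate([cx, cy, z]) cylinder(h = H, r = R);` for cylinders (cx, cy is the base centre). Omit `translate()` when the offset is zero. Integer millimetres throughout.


translate([509, 494, 0]) cylinder(h = 13, r = 51);
translate([509, 494, 13]) cylinder(h = 295, r = 17);
translate([509, 494, 308]) cylinder(h = 13, r = 51);


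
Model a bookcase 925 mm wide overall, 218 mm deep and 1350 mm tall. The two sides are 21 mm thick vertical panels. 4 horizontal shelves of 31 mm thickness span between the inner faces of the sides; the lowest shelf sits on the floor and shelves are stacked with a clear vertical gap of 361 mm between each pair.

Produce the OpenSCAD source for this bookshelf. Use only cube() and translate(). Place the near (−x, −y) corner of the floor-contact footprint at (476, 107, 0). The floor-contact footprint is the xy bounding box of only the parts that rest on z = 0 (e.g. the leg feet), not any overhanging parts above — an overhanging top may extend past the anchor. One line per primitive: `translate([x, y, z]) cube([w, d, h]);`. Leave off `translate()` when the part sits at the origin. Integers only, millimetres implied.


translate([476, 107, 0]) cube([21, 218, 1350]);
translate([1380, 107, 0]) cube([21, 218, 1350]);
translate([497, 107, 0]) cube([883, 218, 31]);
translate([497, 107, 392]) cube([883, 218, 31]);
translate([497, 107, 784]) cube([883, 218, 31]);
translate([497, 107, 1176]) cube([883, 218, 31]);


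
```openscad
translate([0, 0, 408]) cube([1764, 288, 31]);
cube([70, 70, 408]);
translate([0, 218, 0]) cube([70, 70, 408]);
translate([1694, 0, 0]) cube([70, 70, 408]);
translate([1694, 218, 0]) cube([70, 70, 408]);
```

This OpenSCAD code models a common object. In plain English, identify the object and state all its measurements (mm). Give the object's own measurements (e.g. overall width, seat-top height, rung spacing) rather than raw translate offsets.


A long wooden bench with a 1764 mm (x) × 288 mm (y) seat, 31 mm thick, its top surface 439 mm above the floor. Four 70 mm square legs at the seat corners, flush with the edges, run from z = 0 to the seat underside.


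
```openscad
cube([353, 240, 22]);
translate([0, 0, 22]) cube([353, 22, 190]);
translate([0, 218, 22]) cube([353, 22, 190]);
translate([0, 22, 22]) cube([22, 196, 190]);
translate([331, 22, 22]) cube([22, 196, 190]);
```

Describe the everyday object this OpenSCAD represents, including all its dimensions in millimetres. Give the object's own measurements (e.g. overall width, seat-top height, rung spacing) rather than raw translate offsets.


An open-topped rectangular box: outside dimensions 353×240×212 mm, with a uniform wall and base thickness of 22 mm. The base is a full 353×240 slab on the floor; four walls sit on top of the base. The front and back walls (the −y and +y sides) span the full width; the two side walls fit between them.


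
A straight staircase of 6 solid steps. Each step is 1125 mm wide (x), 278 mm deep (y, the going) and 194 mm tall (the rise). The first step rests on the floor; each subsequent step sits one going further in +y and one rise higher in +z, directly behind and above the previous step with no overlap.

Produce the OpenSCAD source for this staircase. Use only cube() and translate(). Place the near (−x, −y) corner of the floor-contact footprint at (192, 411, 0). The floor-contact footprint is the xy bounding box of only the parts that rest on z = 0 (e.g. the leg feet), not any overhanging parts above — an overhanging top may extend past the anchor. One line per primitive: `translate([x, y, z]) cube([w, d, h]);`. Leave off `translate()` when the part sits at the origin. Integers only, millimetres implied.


translate([192, 411, 0]) cube([1125, 278, 194]);
translate([192, 689, 194]) cube([1125, 278, 194]);
translate([192, 967, 388]) cube([1125, 278, 194]);
translate([192, 1245, 582]) cube([1125, 278, 194]);
translate([192, 1523, 776]) cube([1125, 278, 194]);
translate([192, 1801, 970]) cube([1125, 278, 194]);
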